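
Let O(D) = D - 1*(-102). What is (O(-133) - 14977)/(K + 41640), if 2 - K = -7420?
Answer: -7504/24531 ≈ -0.30590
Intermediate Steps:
K = 7422 (K = 2 - 1*(-7420) = 2 + 7420 = 7422)
O(D) = 102 + D (O(D) = D + 102 = 102 + D)
(O(-133) - 14977)/(K + 41640) = ((102 - 133) - 14977)/(7422 + 41640) = (-31 - 14977)/49062 = -15008*1/49062 = -7504/24531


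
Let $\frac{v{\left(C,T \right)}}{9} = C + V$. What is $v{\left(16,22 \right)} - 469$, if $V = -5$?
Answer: $-370$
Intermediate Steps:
$v{\left(C,T \right)} = -45 + 9 C$ ($v{\left(C,T \right)} = 9 \left(C - 5\right) = 9 \left(-5 + C\right) = -45 + 9 C$)
$v{\left(16,22 \right)} - 469 = \left(-45 + 9 \cdot 16\right) - 469 = \left(-45 + 144\right) - 469 = 99 - 469 = -370$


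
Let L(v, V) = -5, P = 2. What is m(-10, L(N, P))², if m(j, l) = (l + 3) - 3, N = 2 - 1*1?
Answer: 25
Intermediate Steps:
N = 1 (N = 2 - 1 = 1)
m(j, l) = l (m(j, l) = (3 + l) - 3 = l)
m(-10, L(N, P))² = (-5)² = 25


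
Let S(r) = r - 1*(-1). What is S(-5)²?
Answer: 16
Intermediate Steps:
S(r) = 1 + r (S(r) = r + 1 = 1 + r)
S(-5)² = (1 - 5)² = (-4)² = 16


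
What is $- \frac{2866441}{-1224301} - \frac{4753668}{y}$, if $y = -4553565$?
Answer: $\frac{6290815299411}{1858311394355} \approx 3.3852$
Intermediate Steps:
$- \frac{2866441}{-1224301} - \frac{4753668}{y} = - \frac{2866441}{-1224301} - \frac{4753668}{-4553565} = \left(-2866441\right) \left(- \frac{1}{1224301}\right) - - \frac{1584556}{1517855} = \frac{2866441}{1224301} + \frac{1584556}{1517855} = \frac{6290815299411}{1858311394355}$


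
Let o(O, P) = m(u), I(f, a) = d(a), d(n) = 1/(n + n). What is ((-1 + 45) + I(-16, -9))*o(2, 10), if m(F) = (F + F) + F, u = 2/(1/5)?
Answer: 3955/3 ≈ 1318.3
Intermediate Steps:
u = 10 (u = 2/(1/5) = 2*5 = 10)
d(n) = 1/(2*n)
m(F) = 3*F (m(F) = 2*F + F = 3*F)
I(f, a) = 1/(2*a)
o(O, P) = 30 (o(O, P) = 3*10 = 30)
((-1 + 45) + I(-16, -9))*o(2, 10) = ((-1 + 45) + (1/2)/(-9))*30 = (44 + (1/2)*(-1/9))*30 = (44 - 1/18)*30 = (791/18)*30 = 3955/3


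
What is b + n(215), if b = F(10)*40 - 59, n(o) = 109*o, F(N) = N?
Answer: 23776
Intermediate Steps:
b = 341 (b = 10*40 - 59 = 400 - 59 = 341)
b + n(215) = 341 + 109*215 = 341 + 23435 = 23776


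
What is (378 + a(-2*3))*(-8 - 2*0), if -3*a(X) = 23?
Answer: -8888/3 ≈ -2962.7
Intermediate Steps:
a(X) = -23/3 (a(X) = -⅓*23 = -23/3)
(378 + a(-2*3))*(-8 - 2*0) = (378 - 23/3)*(-8 - 2*0) = 1111*(-8 + 0)/3 = (1111/3)*(-8) = -8888/3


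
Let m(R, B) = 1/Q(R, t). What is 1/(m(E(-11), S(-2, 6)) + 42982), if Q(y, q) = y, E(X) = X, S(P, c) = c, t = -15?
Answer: 11/472801 ≈ 2.3266e-5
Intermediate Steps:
m(R, B) = 1/R
1/(m(E(-11), S(-2, 6)) + 42982) = 1/(1/(-11) + 42982) = 1/(-1/11 + 42982) = 1/(472801/11) = 11/472801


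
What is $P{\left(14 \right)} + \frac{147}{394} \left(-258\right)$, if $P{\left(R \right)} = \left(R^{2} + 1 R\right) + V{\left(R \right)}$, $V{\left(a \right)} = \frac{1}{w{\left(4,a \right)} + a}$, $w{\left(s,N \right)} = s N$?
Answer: $\frac{1568687}{13790} \approx 113.76$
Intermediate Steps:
$w{\left(s,N \right)} = N s$
$V{\left(a \right)} = \frac{1}{5 a}$ ($V{\left(a \right)} = \frac{1}{a 4 + a} = \frac{1}{4 a + a} = \frac{1}{5 a}$)
$P{\left(R \right)} = R + R^{2} + \frac{1}{5 R}$ ($P{\left(R \right)} = \left(R^{2} + 1 R\right) + \frac{1}{5 R} = \left(R^{2} + R\right) + \frac{1}{5 R} = \left(R + R^{2}\right) + \frac{1}{5 R} = R + R^{2} + \frac{1}{5 R}$)
$P{\left(14 \right)} + \frac{147}{394} \left(-258\right) = \left(14 + 14^{2} + \frac{1}{5 \cdot 14}\right) + \frac{147}{394} \left(-258\right) = \left(14 + 196 + \frac{1}{5} \cdot \frac{1}{14}\right) + 147 \cdot \frac{1}{394} \left(-258\right) = \left(14 + 196 + \frac{1}{70}\right) + \frac{147}{394} \left(-258\right) = \frac{14701}{70} - \frac{18963}{197} = \frac{1568687}{13790}$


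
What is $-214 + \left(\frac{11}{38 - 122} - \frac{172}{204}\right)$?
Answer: $- \frac{306983}{1428} \approx -214.97$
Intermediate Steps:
$-214 + \left(\frac{11}{38 - 122} - \frac{172}{204}\right) = -214 + \left(\frac{11}{38 - 122} - \frac{43}{51}\right) = -214 - \left(\frac{43}{51} - \frac{11}{-84}\right) = -214 + \left(11 \left(- \frac{1}{84}\right) - \frac{43}{51}\right) = -214 - \frac{1391}{1428} = - \frac{306983}{1428}$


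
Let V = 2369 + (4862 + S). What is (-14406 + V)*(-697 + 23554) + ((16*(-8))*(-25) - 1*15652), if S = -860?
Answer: -183668447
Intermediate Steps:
V = 6371 (V = 2369 + (4862 - 860) = 2369 + 4002 = 6371)
(-14406 + V)*(-697 + 23554) + ((16*(-8))*(-25) - 1*15652) = (-14406 + 6371)*(-697 + 23554) + ((16*(-8))*(-25) - 1*15652) = -8035*22857 + (-128*(-25) - 15652) = -183655995 + (3200 - 15652) = -183655995 - 12452 = -183668447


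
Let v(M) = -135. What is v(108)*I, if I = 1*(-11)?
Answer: 1485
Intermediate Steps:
I = -11
v(108)*I = -135*(-11) = 1485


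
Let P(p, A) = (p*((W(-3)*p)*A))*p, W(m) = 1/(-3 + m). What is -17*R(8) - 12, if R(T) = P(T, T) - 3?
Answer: 34933/3 ≈ 11644.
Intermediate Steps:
P(p, A) = -A*p**3/6 (P(p, A) = (p*((p/(-3 - 3))*A))*p = (p*((p/(-6))*A))*p = (p*((-p/6)*A))*p = (p*(-A*p/6))*p = (-A*p**2/6)*p = -A*p**3/6)
R(T) = -3 - T**4/6 (R(T) = -T*T**3/6 - 3 = -T**4/6 - 3 = -3 - T**4/6)
-17*R(8) - 12 = -17*(-3 - 1/6*8**4) - 12 = -17*(-3 - 1/6*4096) - 12 = -17*(-3 - 2048/3) - 12 = -17*(-2057/3) - 12 = 34969/3 - 12 = 34933/3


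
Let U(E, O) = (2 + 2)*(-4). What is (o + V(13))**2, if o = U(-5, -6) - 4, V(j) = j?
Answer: 49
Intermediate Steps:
U(E, O) = -16 (U(E, O) = 4*(-4) = -16)
o = -20 (o = -16 - 4 = -20)
(o + V(13))**2 = (-20 + 13)**2 = (-7)**2 = 49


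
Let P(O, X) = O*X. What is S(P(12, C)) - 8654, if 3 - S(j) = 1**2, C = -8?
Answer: -8652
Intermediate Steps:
S(j) = 2 (S(j) = 3 - 1*1**2 = 3 - 1*1 = 3 - 1 = 2)
S(P(12, C)) - 8654 = 2 - 8654 = -8652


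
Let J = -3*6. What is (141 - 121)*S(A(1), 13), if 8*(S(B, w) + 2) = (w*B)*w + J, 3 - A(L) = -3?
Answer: 2450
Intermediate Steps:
A(L) = 6 (A(L) = 3 - 1*(-3) = 3 + 3 = 6)
J = -18
S(B, w) = -17/4 + B*w²/8 (S(B, w) = -2 + ((w*B)*w - 18)/8 = -2 + ((B*w)*w - 18)/8 = -2 + (B*w² - 18)/8 = -2 + (-18 + B*w²)/8 = -2 + (-9/4 + B*w²/8) = -17/4 + B*w²/8)
(141 - 121)*S(A(1), 13) = (141 - 121)*(-17/4 + (⅛)*6*13²) = 20*(-17/4 + (⅛)*6*169) = 20*(-17/4 + 507/4) = 20*(245/2) = 2450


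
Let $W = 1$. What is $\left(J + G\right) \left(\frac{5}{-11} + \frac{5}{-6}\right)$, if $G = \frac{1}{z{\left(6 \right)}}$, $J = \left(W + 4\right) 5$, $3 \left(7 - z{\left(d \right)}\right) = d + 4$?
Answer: $- \frac{11815}{363} \approx -32.548$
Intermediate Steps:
$z{\left(d \right)} = \frac{17}{3} - \frac{d}{3}$ ($z{\left(d \right)} = 7 - \frac{d + 4}{3} = 7 - \frac{4 + d}{3} = 7 - \left(\frac{4}{3} + \frac{d}{3}\right) = \frac{17}{3} - \frac{d}{3}$)
$J = 25$ ($J = \left(1 + 4\right) 5 = 5 \cdot 5 = 25$)
$G = \frac{3}{11}$ ($G = \frac{1}{\frac{17}{3} - 2} = \frac{1}{\frac{11}{3}} = \frac{3}{11} \approx 0.27273$)
$\left(J + G\right) \left(\frac{5}{-11} + \frac{5}{-6}\right) = \left(25 + \frac{3}{11}\right) \left(\frac{5}{-11} + \frac{5}{-6}\right) = \frac{278 \left(5 \left(- \frac{1}{11}\right) + 5 \left(- \frac{1}{6}\right)\right)}{11} = \frac{278 \left(- \frac{5}{11} - \frac{5}{6}\right)}{11} = \frac{278}{11} \left(- \frac{85}{66}\right) = - \frac{11815}{363}$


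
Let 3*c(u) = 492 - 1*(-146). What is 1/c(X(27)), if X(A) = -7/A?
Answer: 3/638 ≈ 0.0047022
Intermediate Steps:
c(u) = 638/3 (c(u) = (492 - 1*(-146))/3 = (492 + 146)/3 = (⅓)*638 = 638/3)
1/c(X(27)) = 1/(638/3) = 3/638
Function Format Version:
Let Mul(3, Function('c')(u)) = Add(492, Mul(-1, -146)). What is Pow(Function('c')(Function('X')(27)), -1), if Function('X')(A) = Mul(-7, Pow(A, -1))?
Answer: Rational(3, 638) ≈ 0.0047022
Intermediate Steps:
Function('c')(u) = Rational(638, 3) (Function('c')(u) = Mul(Rational(1, 3), Add(492, Mul(-1, -146))) = Mul(Rational(1, 3), Add(492, 146)) = Mul(Rational(1, 3), 638) = Rational(638, 3))
Pow(Function('c')(Function('X')(27)), -1) = Pow(Rational(638, 3), -1) = Rational(3, 638)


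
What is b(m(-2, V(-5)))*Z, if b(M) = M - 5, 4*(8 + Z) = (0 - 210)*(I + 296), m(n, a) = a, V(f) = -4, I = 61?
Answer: 337509/2 ≈ 1.6875e+5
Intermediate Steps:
Z = -37501/2 (Z = -8 + ((0 - 210)*(61 + 296))/4 = -8 + (-210*357)/4 = -8 + (¼)*(-74970) = -8 - 37485/2 = -37501/2 ≈ -18751.)
b(M) = -5 + M
b(m(-2, V(-5)))*Z = (-5 - 4)*(-37501/2) = -9*(-37501/2) = 337509/2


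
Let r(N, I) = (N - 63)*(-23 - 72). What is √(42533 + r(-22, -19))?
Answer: 4*√3163 ≈ 224.96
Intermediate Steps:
r(N, I) = 5985 - 95*N (r(N, I) = (-63 + N)*(-95) = 5985 - 95*N)
√(42533 + r(-22, -19)) = √(42533 + (5985 - 95*(-22))) = √(42533 + (5985 + 2090)) = √(42533 + 8075) = √50608 = 4*√3163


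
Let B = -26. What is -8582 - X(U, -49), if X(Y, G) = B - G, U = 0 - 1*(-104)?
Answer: -8605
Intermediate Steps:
U = 104 (U = 0 + 104 = 104)
X(Y, G) = -26 - G
-8582 - X(U, -49) = -8582 - (-26 - 1*(-49)) = -8582 - (-26 + 49) = -8582 - 1*23 = -8582 - 23 = -8605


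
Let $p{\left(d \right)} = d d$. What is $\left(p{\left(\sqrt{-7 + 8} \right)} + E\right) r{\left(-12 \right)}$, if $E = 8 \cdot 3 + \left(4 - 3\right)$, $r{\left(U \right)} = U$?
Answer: $-312$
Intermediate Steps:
$p{\left(d \right)} = d^{2}$
$E = 25$ ($E = 24 + \left(4 - 3\right) = 24 + 1 = 25$)
$\left(p{\left(\sqrt{-7 + 8} \right)} + E\right) r{\left(-12 \right)} = \left(\left(\sqrt{-7 + 8}\right)^{2} + 25\right) \left(-12\right) = \left(\left(\sqrt{1}\right)^{2} + 25\right) \left(-12\right) = \left(1^{2} + 25\right) \left(-12\right) = \left(1 + 25\right) \left(-12\right) = 26 \left(-12\right) = -312$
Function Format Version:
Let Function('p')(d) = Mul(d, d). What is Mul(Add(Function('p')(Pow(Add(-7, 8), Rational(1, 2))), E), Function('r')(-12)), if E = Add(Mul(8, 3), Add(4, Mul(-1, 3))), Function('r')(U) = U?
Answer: -312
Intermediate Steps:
Function('p')(d) = Pow(d, 2)
E = 25 (E = Add(24, Add(4, -3)) = Add(24, 1) = 25)
Mul(Add(Function('p')(Pow(Add(-7, 8), Rational(1, 2))), E), Function('r')(-12)) = Mul(Add(Pow(Pow(Add(-7, 8), Rational(1, 2)), 2), 25), -12) = Mul(Add(Pow(Pow(1, Rational(1, 2)), 2), 25), -12) = Mul(Add(Pow(1, 2), 25), -12) = Mul(Add(1, 25), -12) = Mul(26, -12) = -312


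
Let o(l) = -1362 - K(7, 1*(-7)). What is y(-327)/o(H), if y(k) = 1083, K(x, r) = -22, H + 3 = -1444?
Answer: -1083/1340 ≈ -0.80821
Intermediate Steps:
H = -1447 (H = -3 - 1444 = -1447)
o(l) = -1340 (o(l) = -1362 - 1*(-22) = -1362 + 22 = -1340)
y(-327)/o(H) = 1083/(-1340) = 1083*(-1/1340) = -1083/1340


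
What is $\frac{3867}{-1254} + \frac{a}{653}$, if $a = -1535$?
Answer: $- \frac{1483347}{272954} \approx -5.4344$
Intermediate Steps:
$\frac{3867}{-1254} + \frac{a}{653} = \frac{3867}{-1254} - \frac{1535}{653} = 3867 \left(- \frac{1}{1254}\right) - \frac{1535}{653} = - \frac{1289}{418} - \frac{1535}{653} = - \frac{1483347}{272954}$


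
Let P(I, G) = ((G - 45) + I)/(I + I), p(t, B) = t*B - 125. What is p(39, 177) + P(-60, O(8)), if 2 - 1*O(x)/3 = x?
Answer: 271161/40 ≈ 6779.0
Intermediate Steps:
p(t, B) = -125 + B*t (p(t, B) = B*t - 125 = -125 + B*t)
O(x) = 6 - 3*x
P(I, G) = (-45 + G + I)/(2*I) (P(I, G) = ((-45 + G) + I)/((2*I)) = (-45 + G + I)*(1/(2*I)) = (-45 + G + I)/(2*I))
p(39, 177) + P(-60, O(8)) = (-125 + 177*39) + (½)*(-45 + (6 - 3*8) - 60)/(-60) = (-125 + 6903) + (½)*(-1/60)*(-45 + (6 - 24) - 60) = 6778 + (½)*(-1/60)*(-45 - 18 - 60) = 6778 + (½)*(-1/60)*(-123) = 6778 + 41/40 = 271161/40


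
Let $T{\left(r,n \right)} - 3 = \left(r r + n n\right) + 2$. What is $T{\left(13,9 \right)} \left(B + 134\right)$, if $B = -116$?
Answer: $4590$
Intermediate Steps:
$T{\left(r,n \right)} = 5 + n^{2} + r^{2}$ ($T{\left(r,n \right)} = 3 + \left(\left(r r + n n\right) + 2\right) = 3 + \left(\left(r^{2} + n^{2}\right) + 2\right) = 3 + \left(\left(n^{2} + r^{2}\right) + 2\right) = 3 + \left(2 + n^{2} + r^{2}\right) = 5 + n^{2} + r^{2}$)
$T{\left(13,9 \right)} \left(B + 134\right) = \left(5 + 9^{2} + 13^{2}\right) \left(-116 + 134\right) = \left(5 + 81 + 169\right) 18 = 255 \cdot 18 = 4590$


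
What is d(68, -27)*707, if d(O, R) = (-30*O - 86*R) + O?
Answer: 247450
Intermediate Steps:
d(O, R) = -86*R - 29*O (d(O, R) = (-86*R - 30*O) + O = -86*R - 29*O)
d(68, -27)*707 = (-86*(-27) - 29*68)*707 = (2322 - 1972)*707 = 350*707 = 247450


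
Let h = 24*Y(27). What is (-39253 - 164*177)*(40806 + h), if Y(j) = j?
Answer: -2830520574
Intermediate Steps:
h = 648 (h = 24*27 = 648)
(-39253 - 164*177)*(40806 + h) = (-39253 - 164*177)*(40806 + 648) = (-39253 - 29028)*41454 = -68281*41454 = -2830520574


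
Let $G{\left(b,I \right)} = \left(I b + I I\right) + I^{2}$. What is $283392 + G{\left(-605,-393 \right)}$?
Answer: $830055$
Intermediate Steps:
$G{\left(b,I \right)} = 2 I^{2} + I b$ ($G{\left(b,I \right)} = \left(I b + I^{2}\right) + I^{2} = \left(I^{2} + I b\right) + I^{2} = 2 I^{2} + I b$)
$283392 + G{\left(-605,-393 \right)} = 283392 - 393 \left(-605 + 2 \left(-393\right)\right) = 283392 - 393 \left(-605 - 786\right) = 283392 - -546663 = 283392 + 546663 = 830055$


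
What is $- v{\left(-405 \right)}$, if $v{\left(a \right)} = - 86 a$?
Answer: $-34830$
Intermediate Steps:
$- v{\left(-405 \right)} = - \left(-86\right) \left(-405\right) = \left(-1\right) 34830 = -34830$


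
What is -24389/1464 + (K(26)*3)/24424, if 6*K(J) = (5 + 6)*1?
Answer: -148917221/8939184 ≈ -16.659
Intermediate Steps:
K(J) = 11/6 (K(J) = ((5 + 6)*1)/6 = (11*1)/6 = (⅙)*11 = 11/6)
-24389/1464 + (K(26)*3)/24424 = -24389/1464 + ((11/6)*3)/24424 = -24389*1/1464 + (11/2)*(1/24424) = -24389/1464 + 11/48848 = -148917221/8939184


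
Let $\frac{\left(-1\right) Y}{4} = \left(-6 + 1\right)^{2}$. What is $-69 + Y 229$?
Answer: $-22969$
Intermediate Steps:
$Y = -100$ ($Y = - 4 \left(-6 + 1\right)^{2} = - 4 \left(-5\right)^{2} = \left(-4\right) 25 = -100$)
$-69 + Y 229 = -69 - 22900 = -22969$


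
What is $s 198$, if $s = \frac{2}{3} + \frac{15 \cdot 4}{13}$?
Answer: $\frac{13596}{13} \approx 1045.8$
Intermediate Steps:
$s = \frac{206}{39}$ ($s = 2 \cdot \frac{1}{3} + 60 \cdot \frac{1}{13} = \frac{2}{3} + \frac{60}{13} = \frac{206}{39} \approx 5.2821$)
$s 198 = \frac{206}{39} \cdot 198 = \frac{13596}{13}$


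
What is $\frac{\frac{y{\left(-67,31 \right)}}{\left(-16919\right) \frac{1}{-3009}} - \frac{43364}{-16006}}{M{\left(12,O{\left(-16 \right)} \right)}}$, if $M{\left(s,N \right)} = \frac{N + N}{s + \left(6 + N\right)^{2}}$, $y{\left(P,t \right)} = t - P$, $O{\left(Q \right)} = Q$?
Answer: $- \frac{1363389202}{19343251} \approx -70.484$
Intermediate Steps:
$M{\left(s,N \right)} = \frac{2 N}{s + \left(6 + N\right)^{2}}$
$\frac{\frac{y{\left(-67,31 \right)}}{\left(-16919\right) \frac{1}{-3009}} - \frac{43364}{-16006}}{M{\left(12,O{\left(-16 \right)} \right)}} = \frac{\frac{31 - -67}{\left(-16919\right) \frac{1}{-3009}} - \frac{43364}{-16006}}{2 \left(-16\right) \frac{1}{12 + \left(6 - 16\right)^{2}}} = \frac{\frac{31 + 67}{\left(-16919\right) \left(- \frac{1}{3009}\right)} - - \frac{21682}{8003}}{2 \left(-16\right) \frac{1}{12 + \left(-10\right)^{2}}} = \frac{\frac{98}{\frac{16919}{3009}} + \frac{21682}{8003}}{2 \left(-16\right) \frac{1}{12 + 100}} = \frac{98 \cdot \frac{3009}{16919} + \frac{21682}{8003}}{2 \left(-16\right) \frac{1}{112}} = \frac{\frac{42126}{2417} + \frac{21682}{8003}}{2 \left(-16\right) \frac{1}{112}} = \frac{389539772}{19343251 \left(- \frac{2}{7}\right)} = \frac{389539772}{19343251} \left(- \frac{7}{2}\right) = - \frac{1363389202}{19343251}$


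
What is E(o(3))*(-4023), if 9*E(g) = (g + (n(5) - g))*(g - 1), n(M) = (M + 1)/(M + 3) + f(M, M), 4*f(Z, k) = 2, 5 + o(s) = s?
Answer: 6705/4 ≈ 1676.3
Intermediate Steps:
o(s) = -5 + s
f(Z, k) = 1/2 (f(Z, k) = (1/4)*2 = 1/2)
n(M) = 1/2 + (1 + M)/(3 + M) (n(M) = (M + 1)/(M + 3) + 1/2 = (1 + M)/(3 + M) + 1/2 = 1/2 + (1 + M)/(3 + M))
E(g) = -5/36 + 5*g/36 (E(g) = ((g + ((5 + 3*5)/(2*(3 + 5)) - g))*(g - 1))/9 = ((g + ((1/2)*(5 + 15)/8 - g))*(-1 + g))/9 = ((g + ((1/2)*(1/8)*20 - g))*(-1 + g))/9 = ((g + (5/4 - g))*(-1 + g))/9 = (5*(-1 + g)/4)/9 = (-5/4 + 5*g/4)/9 = -5/36 + 5*g/36)
E(o(3))*(-4023) = (-5/36 + 5*(-5 + 3)/36)*(-4023) = (-5/36 + (5/36)*(-2))*(-4023) = (-5/36 - 5/18)*(-4023) = -5/12*(-4023) = 6705/4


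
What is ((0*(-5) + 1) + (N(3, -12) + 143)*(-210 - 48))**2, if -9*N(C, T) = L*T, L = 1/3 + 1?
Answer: 12556323025/9 ≈ 1.3951e+9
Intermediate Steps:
L = 4/3 (L = 1/3 + 1 = 4/3 ≈ 1.3333)
N(C, T) = -4*T/27
((0*(-5) + 1) + (N(3, -12) + 143)*(-210 - 48))**2 = ((0*(-5) + 1) + (-4/27*(-12) + 143)*(-210 - 48))**2 = ((0 + 1) + (16/9 + 143)*(-258))**2 = (1 + (1303/9)*(-258))**2 = (1 - 112058/3)**2 = (-112055/3)**2 = 12556323025/9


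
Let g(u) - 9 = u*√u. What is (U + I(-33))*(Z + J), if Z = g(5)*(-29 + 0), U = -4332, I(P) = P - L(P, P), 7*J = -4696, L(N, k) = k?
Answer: 28257636/7 + 628140*√5 ≈ 5.4414e+6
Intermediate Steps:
J = -4696/7 (J = (⅐)*(-4696) = -4696/7 ≈ -670.86)
I(P) = 0 (I(P) = P - P = 0)
g(u) = 9 + u^(3/2) (g(u) = 9 + u*√u = 9 + u^(3/2))
Z = -261 - 145*√5 (Z = (9 + 5^(3/2))*(-29 + 0) = (9 + 5*√5)*(-29) = -261 - 145*√5 ≈ -585.23)
(U + I(-33))*(Z + J) = (-4332 + 0)*((-261 - 145*√5) - 4696/7) = -4332*(-6523/7 - 145*√5) = 28257636/7 + 628140*√5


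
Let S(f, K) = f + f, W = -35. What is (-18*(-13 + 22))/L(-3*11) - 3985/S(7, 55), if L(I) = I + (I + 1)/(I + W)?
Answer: -309307/1106 ≈ -279.66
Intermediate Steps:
S(f, K) = 2*f
L(I) = I + (1 + I)/(-35 + I) (L(I) = I + (I + 1)/(I - 35) = I + (1 + I)/(-35 + I))
(-18*(-13 + 22))/L(-3*11) - 3985/S(7, 55) = (-18*(-13 + 22))/(((1 + (-3*11)² - (-102)*11)/(-35 - 3*11))) - 3985/(2*7) = (-18*9)/(((1 + (-33)² - 34*(-33))/(-35 - 33))) - 3985/14 = -162*(-68/(1 + 1089 + 1122)) - 3985*1/14 = -162/((-1/68*2212)) - 3985/14 = -162/(-553/17) - 3985/14 = -162*(-17/553) - 3985/14 = 2754/553 - 3985/14 = -309307/1106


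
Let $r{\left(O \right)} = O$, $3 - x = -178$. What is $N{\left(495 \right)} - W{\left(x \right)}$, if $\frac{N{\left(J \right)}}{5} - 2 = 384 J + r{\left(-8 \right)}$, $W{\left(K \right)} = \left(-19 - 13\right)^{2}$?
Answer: $949346$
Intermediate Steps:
$x = 181$ ($x = 3 - -178 = 3 + 178 = 181$)
$W{\left(K \right)} = 1024$ ($W{\left(K \right)} = \left(-32\right)^{2} = 1024$)
$N{\left(J \right)} = -30 + 1920 J$ ($N{\left(J \right)} = 10 + 5 \left(384 J - 8\right) = 10 + 5 \left(-8 + 384 J\right) = 10 + \left(-40 + 1920 J\right) = -30 + 1920 J$)
$N{\left(495 \right)} - W{\left(x \right)} = \left(-30 + 1920 \cdot 495\right) - 1024 = \left(-30 + 950400\right) - 1024 = 950370 - 1024 = 949346$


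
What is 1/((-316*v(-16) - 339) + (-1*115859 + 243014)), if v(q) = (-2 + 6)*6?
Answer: 1/119232 ≈ 8.3870e-6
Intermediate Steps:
v(q) = 24 (v(q) = 4*6 = 24)
1/((-316*v(-16) - 339) + (-1*115859 + 243014)) = 1/((-316*24 - 339) + (-1*115859 + 243014)) = 1/((-7584 - 339) + (-115859 + 243014)) = 1/(-7923 + 127155) = 1/119232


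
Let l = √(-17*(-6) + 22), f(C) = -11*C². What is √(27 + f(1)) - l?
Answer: 4 - 2*√31 ≈ -7.1355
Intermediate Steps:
l = 2*√31 (l = √(102 + 22) = √124 = 2*√31 ≈ 11.136)
√(27 + f(1)) - l = √(27 - 11*1²) - 2*√31 = √(27 - 11*1) - 2*√31 = √(27 - 11) - 2*√31 = √16 - 2*√31 = 4 - 2*√31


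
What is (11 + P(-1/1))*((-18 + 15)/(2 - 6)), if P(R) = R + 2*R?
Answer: 6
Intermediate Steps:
P(R) = 3*R
(11 + P(-1/1))*((-18 + 15)/(2 - 6)) = (11 + 3*(-1/1))*((-18 + 15)/(2 - 6)) = (11 + 3*(-1*1))*(-3/(-4)) = (11 + 3*(-1))*(-3*(-¼)) = (11 - 3)*(¾) = 8*(¾) = 6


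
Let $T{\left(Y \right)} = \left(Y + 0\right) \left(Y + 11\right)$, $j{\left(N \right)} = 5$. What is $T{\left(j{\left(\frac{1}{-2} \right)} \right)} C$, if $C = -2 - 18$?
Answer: $-1600$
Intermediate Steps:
$T{\left(Y \right)} = Y \left(11 + Y\right)$
$C = -20$
$T{\left(j{\left(\frac{1}{-2} \right)} \right)} C = 5 \left(11 + 5\right) \left(-20\right) = 5 \cdot 16 \left(-20\right) = 80 \left(-20\right) = -1600$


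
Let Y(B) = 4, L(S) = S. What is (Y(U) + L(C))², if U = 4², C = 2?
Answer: 36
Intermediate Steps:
U = 16
(Y(U) + L(C))² = (4 + 2)² = 6² = 36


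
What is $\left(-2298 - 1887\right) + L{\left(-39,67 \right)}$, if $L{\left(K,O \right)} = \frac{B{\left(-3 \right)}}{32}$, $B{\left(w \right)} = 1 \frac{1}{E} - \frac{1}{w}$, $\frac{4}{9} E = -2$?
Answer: $- \frac{1205279}{288} \approx -4185.0$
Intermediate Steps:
$E = - \frac{9}{2}$ ($E = \frac{9}{4} \left(-2\right) = - \frac{9}{2} \approx -4.5$)
$B{\left(w \right)} = - \frac{2}{9} - \frac{1}{w}$ ($B{\left(w \right)} = 1 \frac{1}{- \frac{9}{2}} - \frac{1}{w} = 1 \left(- \frac{2}{9}\right) - \frac{1}{w} = - \frac{2}{9} - \frac{1}{w}$)
$L{\left(K,O \right)} = \frac{1}{288}$ ($L{\left(K,O \right)} = \frac{- \frac{2}{9} - \frac{1}{-3}}{32} = \left(- \frac{2}{9} - - \frac{1}{3}\right) \frac{1}{32} = \left(- \frac{2}{9} + \frac{1}{3}\right) \frac{1}{32} = \frac{1}{9} \cdot \frac{1}{32} = \frac{1}{288}$)
$\left(-2298 - 1887\right) + L{\left(-39,67 \right)} = \left(-2298 - 1887\right) + \frac{1}{288} = -4185 + \frac{1}{288} = - \frac{1205279}{288}$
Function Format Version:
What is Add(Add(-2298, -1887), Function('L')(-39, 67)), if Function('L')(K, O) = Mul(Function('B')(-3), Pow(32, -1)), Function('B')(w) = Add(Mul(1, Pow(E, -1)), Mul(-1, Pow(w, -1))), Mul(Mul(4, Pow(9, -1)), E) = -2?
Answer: Rational(-1205279, 288) ≈ -4185.0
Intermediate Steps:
E = Rational(-9, 2) (E = Mul(Rational(9, 4), -2) = Rational(-9, 2) ≈ -4.5000)
Function('B')(w) = Add(Rational(-2, 9), Mul(-1, Pow(w, -1))) (Function('B')(w) = Add(Mul(1, Pow(Rational(-9, 2), -1)), Mul(-1, Pow(w, -1))) = Add(Mul(1, Rational(-2, 9)), Mul(-1, Pow(w, -1))) = Add(Rational(-2, 9), Mul(-1, Pow(w, -1))))
Function('L')(K, O) = Rational(1, 288) (Function('L')(K, O) = Mul(Add(Rational(-2, 9), Mul(-1, Pow(-3, -1))), Pow(32, -1)) = Mul(Add(Rational(-2, 9), Mul(-1, Rational(-1, 3))), Rational(1, 32)) = Mul(Add(Rational(-2, 9), Rational(1, 3)), Rational(1, 32)) = Mul(Rational(1, 9), Rational(1, 32)) = Rational(1, 288))
Add(Add(-2298, -1887), Function('L')(-39, 67)) = Add(Add(-2298, -1887), Rational(1, 288)) = Add(-4185, Rational(1, 288)) = Rational(-1205279, 288)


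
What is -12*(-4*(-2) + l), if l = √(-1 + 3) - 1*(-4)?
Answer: -144 - 12*√2 ≈ -160.97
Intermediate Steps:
l = 4 + √2 (l = √2 + 4 = 4 + √2 ≈ 5.4142)
-12*(-4*(-2) + l) = -12*(-4*(-2) + (4 + √2)) = -12*(8 + (4 + √2)) = -12*(12 + √2) = -144 - 12*√2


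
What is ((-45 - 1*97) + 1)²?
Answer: 19881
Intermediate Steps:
((-45 - 1*97) + 1)² = ((-45 - 97) + 1)² = (-142 + 1)² = (-141)² = 19881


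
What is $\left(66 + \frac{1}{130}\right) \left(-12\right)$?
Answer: $- \frac{51486}{65} \approx -792.09$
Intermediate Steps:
$\left(66 + \frac{1}{130}\right) \left(-12\right) = \frac{8581}{130} \left(-12\right) = - \frac{51486}{65}$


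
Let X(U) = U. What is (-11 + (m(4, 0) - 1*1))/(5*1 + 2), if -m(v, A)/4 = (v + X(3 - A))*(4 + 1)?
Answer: -152/7 ≈ -21.714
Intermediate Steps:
m(v, A) = -60 - 20*v + 20*A (m(v, A) = -4*(v + (3 - A))*(4 + 1) = -4*(3 + v - A)*5 = -4*(15 - 5*A + 5*v) = -60 - 20*v + 20*A)
(-11 + (m(4, 0) - 1*1))/(5*1 + 2) = (-11 + ((-60 - 20*4 + 20*0) - 1*1))/(5*1 + 2) = (-11 + ((-60 - 80 + 0) - 1))/(5 + 2) = (-11 + (-140 - 1))/7 = (-11 - 141)/7 = (⅐)*(-152) = -152/7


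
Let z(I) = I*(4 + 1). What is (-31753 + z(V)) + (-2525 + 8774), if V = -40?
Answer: -25704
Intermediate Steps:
z(I) = 5*I (z(I) = I*5 = 5*I)
(-31753 + z(V)) + (-2525 + 8774) = (-31753 + 5*(-40)) + (-2525 + 8774) = (-31753 - 200) + 6249 = -31953 + 6249 = -25704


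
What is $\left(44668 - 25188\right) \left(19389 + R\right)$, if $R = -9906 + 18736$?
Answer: $549706120$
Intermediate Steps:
$R = 8830$
$\left(44668 - 25188\right) \left(19389 + R\right) = \left(44668 - 25188\right) \left(19389 + 8830\right) = 19480 \cdot 28219 = 549706120$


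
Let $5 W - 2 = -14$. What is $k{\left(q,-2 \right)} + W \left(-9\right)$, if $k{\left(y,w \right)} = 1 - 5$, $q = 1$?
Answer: $\frac{88}{5} \approx 17.6$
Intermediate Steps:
$W = - \frac{12}{5}$ ($W = \frac{2}{5} + \frac{1}{5} \left(-14\right) = \frac{2}{5} - \frac{14}{5} = - \frac{12}{5} \approx -2.4$)
$k{\left(y,w \right)} = -4$
$k{\left(q,-2 \right)} + W \left(-9\right) = -4 - - \frac{108}{5} = -4 + \frac{108}{5} = \frac{88}{5}$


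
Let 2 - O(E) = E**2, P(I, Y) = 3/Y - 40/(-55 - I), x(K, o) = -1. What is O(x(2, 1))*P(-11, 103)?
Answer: 1063/1133 ≈ 0.93822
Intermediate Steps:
P(I, Y) = -40/(-55 - I) + 3/Y
O(E) = 2 - E**2
O(x(2, 1))*P(-11, 103) = (2 - 1*(-1)**2)*((165 + 3*(-11) + 40*103)/(103*(55 - 11))) = (2 - 1*1)*((1/103)*(165 - 33 + 4120)/44) = (2 - 1)*((1/103)*(1/44)*4252) = 1*(1063/1133) = 1063/1133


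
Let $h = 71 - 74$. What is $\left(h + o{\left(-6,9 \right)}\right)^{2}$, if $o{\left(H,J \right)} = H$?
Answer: $81$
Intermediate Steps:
$h = -3$
$\left(h + o{\left(-6,9 \right)}\right)^{2} = \left(-3 - 6\right)^{2} = \left(-9\right)^{2} = 81$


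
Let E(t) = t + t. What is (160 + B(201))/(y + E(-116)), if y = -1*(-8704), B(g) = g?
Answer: 361/8472 ≈ 0.042611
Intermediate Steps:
E(t) = 2*t
y = 8704
(160 + B(201))/(y + E(-116)) = (160 + 201)/(8704 + 2*(-116)) = 361/(8704 - 232) = 361/8472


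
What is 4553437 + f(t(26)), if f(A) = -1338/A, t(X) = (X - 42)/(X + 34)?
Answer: 9116909/2 ≈ 4.5585e+6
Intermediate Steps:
t(X) = (-42 + X)/(34 + X)
4553437 + f(t(26)) = 4553437 - 1338*(34 + 26)/(-42 + 26) = 4553437 - 1338/(-16/60) = 4553437 - 1338/((1/60)*(-16)) = 4553437 - 1338/(-4/15) = 4553437 - 1338*(-15/4) = 4553437 + 10035/2 = 9116909/2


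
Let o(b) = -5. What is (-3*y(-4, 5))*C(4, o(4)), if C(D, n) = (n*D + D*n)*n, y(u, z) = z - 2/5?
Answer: -2760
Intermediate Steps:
y(u, z) = -⅖ + z (y(u, z) = z - 2*⅕ = z - ⅖ = -⅖ + z)
C(D, n) = 2*D*n² (C(D, n) = (D*n + D*n)*n = (2*D*n)*n = 2*D*n²)
(-3*y(-4, 5))*C(4, o(4)) = (-3*(-⅖ + 5))*(2*4*(-5)²) = (-3*23/5)*(2*4*25) = -69/5*200 = -2760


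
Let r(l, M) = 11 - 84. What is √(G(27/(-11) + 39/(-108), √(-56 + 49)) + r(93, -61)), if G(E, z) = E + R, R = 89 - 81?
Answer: I*√295405/66 ≈ 8.235*I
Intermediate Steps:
R = 8
G(E, z) = 8 + E (G(E, z) = E + 8 = 8 + E)
r(l, M) = -73
√(G(27/(-11) + 39/(-108), √(-56 + 49)) + r(93, -61)) = √((8 + (27/(-11) + 39/(-108))) - 73) = √((8 + (27*(-1/11) + 39*(-1/108))) - 73) = √((8 + (-27/11 - 13/36)) - 73) = √((8 - 1115/396) - 73) = √(2053/396 - 73) = √(-26855/396) = I*√295405/66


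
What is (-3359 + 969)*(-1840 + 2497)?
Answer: -1570230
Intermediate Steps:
(-3359 + 969)*(-1840 + 2497) = -2390*657 = -1570230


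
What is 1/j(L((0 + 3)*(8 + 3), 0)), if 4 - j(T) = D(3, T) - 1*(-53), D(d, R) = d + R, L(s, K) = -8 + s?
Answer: -1/77 ≈ -0.012987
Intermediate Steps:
D(d, R) = R + d
j(T) = -52 - T (j(T) = 4 - ((T + 3) - 1*(-53)) = 4 - ((3 + T) + 53) = 4 - (56 + T) = 4 + (-56 - T) = -52 - T)
1/j(L((0 + 3)*(8 + 3), 0)) = 1/(-52 - (-8 + (0 + 3)*(8 + 3))) = 1/(-52 - (-8 + 3*11)) = 1/(-52 - (-8 + 33)) = 1/(-52 - 1*25) = 1/(-52 - 25) = 1/(-77) = -1/77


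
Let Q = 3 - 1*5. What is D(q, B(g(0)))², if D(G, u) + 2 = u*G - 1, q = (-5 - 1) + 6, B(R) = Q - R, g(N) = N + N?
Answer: 9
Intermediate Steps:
Q = -2 (Q = 3 - 5 = -2)
g(N) = 2*N
B(R) = -2 - R
q = 0 (q = -6 + 6 = 0)
D(G, u) = -3 + G*u (D(G, u) = -2 + (u*G - 1) = -2 + (G*u - 1) = -2 + (-1 + G*u) = -3 + G*u)
D(q, B(g(0)))² = (-3 + 0*(-2 - 2*0))² = (-3 + 0*(-2 - 1*0))² = (-3 + 0*(-2 + 0))² = (-3 + 0*(-2))² = (-3 + 0)² = (-3)² = 9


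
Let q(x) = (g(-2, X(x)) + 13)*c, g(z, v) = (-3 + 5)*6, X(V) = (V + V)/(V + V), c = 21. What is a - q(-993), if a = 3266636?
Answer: 3266111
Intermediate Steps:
X(V) = 1 (X(V) = (2*V)/((2*V)) = (2*V)*(1/(2*V)) = 1)
g(z, v) = 12 (g(z, v) = 2*6 = 12)
q(x) = 525 (q(x) = (12 + 13)*21 = 25*21 = 525)
a - q(-993) = 3266636 - 1*525 = 3266636 - 525 = 3266111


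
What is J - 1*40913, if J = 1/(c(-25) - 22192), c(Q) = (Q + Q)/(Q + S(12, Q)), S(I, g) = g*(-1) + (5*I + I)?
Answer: -32686909517/798937 ≈ -40913.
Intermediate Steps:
S(I, g) = -g + 6*I
c(Q) = Q/36 (c(Q) = (Q + Q)/(Q + (-Q + 6*12)) = (2*Q)/(Q + (-Q + 72)) = (2*Q)/(Q + (72 - Q)) = (2*Q)/72 = (2*Q)*(1/72) = Q/36)
J = -36/798937 (J = 1/((1/36)*(-25) - 22192) = 1/(-25/36 - 22192) = 1/(-798937/36) = -36/798937 ≈ -4.5060e-5)
J - 1*40913 = -36/798937 - 1*40913 = -36/798937 - 40913 = -32686909517/798937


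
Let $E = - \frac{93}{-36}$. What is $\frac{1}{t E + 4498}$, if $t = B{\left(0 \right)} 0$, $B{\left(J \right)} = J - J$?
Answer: $\frac{1}{4498} \approx 0.00022232$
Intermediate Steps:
$B{\left(J \right)} = 0$
$E = \frac{31}{12}$ ($E = \left(-93\right) \left(- \frac{1}{36}\right) = \frac{31}{12} \approx 2.5833$)
$t = 0$ ($t = 0 \cdot 0 = 0$)
$\frac{1}{t E + 4498} = \frac{1}{0 \cdot \frac{31}{12} + 4498} = \frac{1}{0 + 4498} = \frac{1}{4498}$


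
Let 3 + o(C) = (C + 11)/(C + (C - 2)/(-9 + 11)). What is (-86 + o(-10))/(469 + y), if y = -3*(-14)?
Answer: -1425/8176 ≈ -0.17429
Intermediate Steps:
y = 42
o(C) = -3 + (11 + C)/(-1 + 3*C/2) (o(C) = -3 + (C + 11)/(C + (C - 2)/(-9 + 11)) = -3 + (11 + C)/(C + (-2 + C)/2) = -3 + (11 + C)/(C + (-2 + C)*(1/2)) = -3 + (11 + C)/(C + (-1 + C/2)) = -3 + (11 + C)/(-1 + 3*C/2))
(-86 + o(-10))/(469 + y) = (-86 + 7*(4 - 1*(-10))/(-2 + 3*(-10)))/(469 + 42) = (-86 + 7*(4 + 10)/(-2 - 30))/511 = (-86 + 7*14/(-32))*(1/511) = (-86 + 7*(-1/32)*14)*(1/511) = (-86 - 49/16)*(1/511) = -1425/16*1/511 = -1425/8176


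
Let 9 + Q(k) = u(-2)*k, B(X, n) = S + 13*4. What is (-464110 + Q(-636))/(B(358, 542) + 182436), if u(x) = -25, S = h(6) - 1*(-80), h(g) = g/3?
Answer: -448219/182570 ≈ -2.4551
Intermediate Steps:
h(g) = g/3 (h(g) = g*(⅓) = g/3)
S = 82 (S = (⅓)*6 - 1*(-80) = 2 + 80 = 82)
B(X, n) = 134 (B(X, n) = 82 + 13*4 = 82 + 52 = 134)
Q(k) = -9 - 25*k
(-464110 + Q(-636))/(B(358, 542) + 182436) = (-464110 + (-9 - 25*(-636)))/(134 + 182436) = (-464110 + (-9 + 15900))/182570 = (-464110 + 15891)*(1/182570) = -448219*1/182570 = -448219/182570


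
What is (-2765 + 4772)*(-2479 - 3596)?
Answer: -12192525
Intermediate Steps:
(-2765 + 4772)*(-2479 - 3596) = 2007*(-6075) = -12192525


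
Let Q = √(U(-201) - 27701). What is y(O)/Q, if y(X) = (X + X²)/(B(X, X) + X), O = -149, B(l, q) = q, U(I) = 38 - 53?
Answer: 37*I*√41/533 ≈ 0.44449*I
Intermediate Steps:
U(I) = -15
y(X) = (X + X²)/(2*X) (y(X) = (X + X²)/(X + X) = (X + X²)/((2*X)) = (X + X²)*(1/(2*X)) = (X + X²)/(2*X))
Q = 26*I*√41 (Q = √(-15 - 27701) = √(-27716) = 26*I*√41 ≈ 166.48*I)
y(O)/Q = (½ + (½)*(-149))/((26*I*√41)) = (½ - 149/2)*(-I*√41/1066) = -(-37)*I*√41/533 = 37*I*√41/533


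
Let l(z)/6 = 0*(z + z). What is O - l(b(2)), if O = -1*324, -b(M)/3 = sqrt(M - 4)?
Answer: -324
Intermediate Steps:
b(M) = -3*sqrt(-4 + M) (b(M) = -3*sqrt(M - 4) = -3*sqrt(-4 + M))
l(z) = 0 (l(z) = 6*(0*(z + z)) = 6*(0*(2*z)) = 6*0 = 0)
O = -324
O - l(b(2)) = -324 - 1*0 = -324 + 0 = -324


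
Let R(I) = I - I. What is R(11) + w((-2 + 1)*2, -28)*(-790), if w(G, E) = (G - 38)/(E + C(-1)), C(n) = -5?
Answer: -31600/33 ≈ -957.58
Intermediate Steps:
R(I) = 0
w(G, E) = (-38 + G)/(-5 + E) (w(G, E) = (G - 38)/(E - 5) = (-38 + G)/(-5 + E))
R(11) + w((-2 + 1)*2, -28)*(-790) = 0 + ((-38 + (-2 + 1)*2)/(-5 - 28))*(-790) = 0 + ((-38 - 1*2)/(-33))*(-790) = 0 - (-38 - 2)/33*(-790) = 0 - 1/33*(-40)*(-790) = 0 + (40/33)*(-790) = 0 - 31600/33 = -31600/33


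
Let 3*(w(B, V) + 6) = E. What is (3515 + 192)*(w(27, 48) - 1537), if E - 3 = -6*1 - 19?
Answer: -17241257/3 ≈ -5.7471e+6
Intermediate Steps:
E = -22 (E = 3 + (-6*1 - 19) = 3 + (-6 - 19) = 3 - 25 = -22)
w(B, V) = -40/3 (w(B, V) = -6 + (⅓)*(-22) = -6 - 22/3 = -40/3)
(3515 + 192)*(w(27, 48) - 1537) = (3515 + 192)*(-40/3 - 1537) = 3707*(-4651/3) = -17241257/3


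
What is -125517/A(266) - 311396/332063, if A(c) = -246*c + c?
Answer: 160796047/162710870 ≈ 0.98823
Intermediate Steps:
A(c) = -245*c
-125517/A(266) - 311396/332063 = -125517/((-245*266)) - 311396/332063 = -125517/(-65170) - 311396*1/332063 = -125517*(-1/65170) - 311396/332063 = 17931/9310 - 311396/332063 = 160796047/162710870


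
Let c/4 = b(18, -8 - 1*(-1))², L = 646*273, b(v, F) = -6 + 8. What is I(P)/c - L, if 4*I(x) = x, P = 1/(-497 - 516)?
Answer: -11433641857/64832 ≈ -1.7636e+5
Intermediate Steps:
b(v, F) = 2
P = -1/1013 (P = 1/(-1013) = -1/1013 ≈ -0.00098717)
I(x) = x/4
L = 176358
c = 16 (c = 4*2² = 4*4 = 16)
I(P)/c - L = ((¼)*(-1/1013))/16 - 1*176358 = -1/4052*1/16 - 176358 = -1/64832 - 176358 = -11433641857/64832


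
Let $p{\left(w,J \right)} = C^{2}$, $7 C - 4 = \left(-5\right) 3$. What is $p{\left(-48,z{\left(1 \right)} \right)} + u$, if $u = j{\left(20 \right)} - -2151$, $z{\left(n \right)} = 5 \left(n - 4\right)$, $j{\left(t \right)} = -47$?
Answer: $\frac{103217}{49} \approx 2106.5$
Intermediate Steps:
$z{\left(n \right)} = -20 + 5 n$ ($z{\left(n \right)} = 5 \left(-4 + n\right) = -20 + 5 n$)
$C = - \frac{11}{7}$ ($C = \frac{4}{7} + \frac{\left(-5\right) 3}{7} = \frac{4}{7} + \frac{1}{7} \left(-15\right) = \frac{4}{7} - \frac{15}{7} = - \frac{11}{7} \approx -1.5714$)
$u = 2104$ ($u = -47 - -2151 = -47 + 2151 = 2104$)
$p{\left(w,J \right)} = \frac{121}{49}$ ($p{\left(w,J \right)} = \left(- \frac{11}{7}\right)^{2} = \frac{121}{49}$)
$p{\left(-48,z{\left(1 \right)} \right)} + u = \frac{121}{49} + 2104 = \frac{103217}{49}$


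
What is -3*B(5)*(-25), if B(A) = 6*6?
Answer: 2700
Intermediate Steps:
B(A) = 36
-3*B(5)*(-25) = -3*36*(-25) = -108*(-25) = 2700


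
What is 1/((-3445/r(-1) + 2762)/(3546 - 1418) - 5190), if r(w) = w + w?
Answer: -4256/22079671 ≈ -0.00019276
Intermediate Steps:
r(w) = 2*w
1/((-3445/r(-1) + 2762)/(3546 - 1418) - 5190) = 1/((-3445/(2*(-1)) + 2762)/(3546 - 1418) - 5190) = 1/((-3445/(-2) + 2762)/2128 - 5190) = 1/((-3445*(-½) + 2762)*(1/2128) - 5190) = 1/((3445/2 + 2762)*(1/2128) - 5190) = 1/((8969/2)*(1/2128) - 5190) = 1/(8969/4256 - 5190) = 1/(-22079671/4256) = -4256/22079671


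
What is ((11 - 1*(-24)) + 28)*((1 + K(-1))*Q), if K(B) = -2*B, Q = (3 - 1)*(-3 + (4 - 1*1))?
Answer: 0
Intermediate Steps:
Q = 0 (Q = 2*(-3 + (4 - 1)) = 2*(-3 + 3) = 2*0 = 0)
((11 - 1*(-24)) + 28)*((1 + K(-1))*Q) = ((11 - 1*(-24)) + 28)*((1 - 2*(-1))*0) = ((11 + 24) + 28)*((1 + 2)*0) = (35 + 28)*(3*0) = 63*0 = 0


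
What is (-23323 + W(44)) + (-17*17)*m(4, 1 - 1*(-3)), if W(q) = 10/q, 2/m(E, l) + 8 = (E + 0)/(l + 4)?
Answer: -7671083/330 ≈ -23246.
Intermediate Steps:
m(E, l) = 2/(-8 + E/(4 + l)) (m(E, l) = 2/(-8 + (E + 0)/(l + 4)) = 2/(-8 + E/(4 + l)))
(-23323 + W(44)) + (-17*17)*m(4, 1 - 1*(-3)) = (-23323 + 10/44) + (-17*17)*(2*(-4 - (1 - 1*(-3)))/(32 - 1*4 + 8*(1 - 1*(-3)))) = (-23323 + 10*(1/44)) - 578*(-4 - (1 + 3))/(32 - 4 + 8*(1 + 3)) = (-23323 + 5/22) - 578*(-4 - 1*4)/(32 - 4 + 8*4) = -513101/22 - 578*(-4 - 4)/(32 - 4 + 32) = -513101/22 - 578*(-8)/60 = -513101/22 - 289*(-4/15) = -513101/22 + 1156/15 = -7671083/330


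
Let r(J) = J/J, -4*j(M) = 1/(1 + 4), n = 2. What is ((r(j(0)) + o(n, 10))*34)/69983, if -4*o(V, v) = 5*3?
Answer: -187/139966 ≈ -0.0013360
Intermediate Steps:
j(M) = -1/20 (j(M) = -1/(4*(1 + 4)) = -¼/5 = -¼*⅕ = -1/20)
o(V, v) = -15/4 (o(V, v) = -5*3/4 = -¼*15 = -15/4)
r(J) = 1
((r(j(0)) + o(n, 10))*34)/69983 = ((1 - 15/4)*34)/69983 = -11/4*34*(1/69983) = -187/2*1/69983 = -187/139966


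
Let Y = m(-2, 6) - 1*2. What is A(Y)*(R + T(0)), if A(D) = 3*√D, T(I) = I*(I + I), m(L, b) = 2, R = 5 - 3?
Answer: 0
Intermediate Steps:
R = 2
T(I) = 2*I² (T(I) = I*(2*I) = 2*I²)
Y = 0 (Y = 2 - 1*2 = 2 - 2 = 0)
A(Y)*(R + T(0)) = (3*√0)*(2 + 2*0²) = (3*0)*(2 + 2*0) = 0*(2 + 0) = 0*2 = 0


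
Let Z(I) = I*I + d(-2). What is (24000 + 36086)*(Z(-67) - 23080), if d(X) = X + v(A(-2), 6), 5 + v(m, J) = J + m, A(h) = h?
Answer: -1117239084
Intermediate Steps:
v(m, J) = -5 + J + m (v(m, J) = -5 + (J + m) = -5 + J + m)
d(X) = -1 + X (d(X) = X + (-5 + 6 - 2) = X - 1 = -1 + X)
Z(I) = -3 + I² (Z(I) = I*I + (-1 - 2) = I² - 3 = -3 + I²)
(24000 + 36086)*(Z(-67) - 23080) = (24000 + 36086)*((-3 + (-67)²) - 23080) = 60086*((-3 + 4489) - 23080) = 60086*(4486 - 23080) = 60086*(-18594) = -1117239084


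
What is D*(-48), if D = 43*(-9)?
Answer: 18576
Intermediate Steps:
D = -387
D*(-48) = -387*(-48) = 18576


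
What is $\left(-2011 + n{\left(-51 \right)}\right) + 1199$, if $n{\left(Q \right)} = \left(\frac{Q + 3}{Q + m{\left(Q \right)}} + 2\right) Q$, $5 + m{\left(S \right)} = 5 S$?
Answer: $- \frac{286702}{311} \approx -921.87$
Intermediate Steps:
$m{\left(S \right)} = -5 + 5 S$
$n{\left(Q \right)} = Q \left(2 + \frac{3 + Q}{-5 + 6 Q}\right)$ ($n{\left(Q \right)} = \left(\frac{Q + 3}{Q + \left(-5 + 5 Q\right)} + 2\right) Q = \left(\frac{3 + Q}{-5 + 6 Q} + 2\right) Q = \left(2 + \frac{3 + Q}{-5 + 6 Q}\right) Q = Q \left(2 + \frac{3 + Q}{-5 + 6 Q}\right)$)
$\left(-2011 + n{\left(-51 \right)}\right) + 1199 = \left(-2011 - \frac{51 \left(-7 + 13 \left(-51\right)\right)}{-5 + 6 \left(-51\right)}\right) + 1199 = \left(-2011 - \frac{51 \left(-7 - 663\right)}{-5 - 306}\right) + 1199 = \left(-2011 - 51 \frac{1}{-311} \left(-670\right)\right) + 1199 = \left(-2011 - \left(- \frac{51}{311}\right) \left(-670\right)\right) + 1199 = \left(-2011 - \frac{34170}{311}\right) + 1199 = - \frac{659591}{311} + 1199 = - \frac{286702}{311}$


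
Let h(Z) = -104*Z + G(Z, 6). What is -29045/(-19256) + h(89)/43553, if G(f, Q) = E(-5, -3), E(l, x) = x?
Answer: 1086705581/838656568 ≈ 1.2958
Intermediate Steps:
G(f, Q) = -3
h(Z) = -3 - 104*Z (h(Z) = -104*Z - 3 = -3 - 104*Z)
-29045/(-19256) + h(89)/43553 = -29045/(-19256) + (-3 - 104*89)/43553 = -29045*(-1/19256) + (-3 - 9256)*(1/43553) = 29045/19256 - 9259*1/43553 = 29045/19256 - 9259/43553 = 1086705581/838656568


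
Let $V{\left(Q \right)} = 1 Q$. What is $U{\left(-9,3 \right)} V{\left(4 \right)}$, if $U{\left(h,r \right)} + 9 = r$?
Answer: $-24$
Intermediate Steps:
$U{\left(h,r \right)} = -9 + r$
$V{\left(Q \right)} = Q$
$U{\left(-9,3 \right)} V{\left(4 \right)} = \left(-9 + 3\right) 4 = \left(-6\right) 4 = -24$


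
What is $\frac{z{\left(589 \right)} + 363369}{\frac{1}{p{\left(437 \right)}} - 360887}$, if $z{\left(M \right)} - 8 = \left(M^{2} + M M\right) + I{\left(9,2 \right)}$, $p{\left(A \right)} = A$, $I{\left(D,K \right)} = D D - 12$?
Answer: $- \frac{231017428}{78853809} \approx -2.9297$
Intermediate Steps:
$I{\left(D,K \right)} = -12 + D^{2}$ ($I{\left(D,K \right)} = D^{2} - 12 = -12 + D^{2}$)
$z{\left(M \right)} = 77 + 2 M^{2}$ ($z{\left(M \right)} = 8 - \left(12 - 81 - M^{2} - M M\right) = 8 + \left(\left(M^{2} + M^{2}\right) + \left(-12 + 81\right)\right) = 8 + \left(2 M^{2} + 69\right) = 8 + \left(69 + 2 M^{2}\right) = 77 + 2 M^{2}$)
$\frac{z{\left(589 \right)} + 363369}{\frac{1}{p{\left(437 \right)}} - 360887} = \frac{\left(77 + 2 \cdot 589^{2}\right) + 363369}{\frac{1}{437} - 360887} = \frac{\left(77 + 2 \cdot 346921\right) + 363369}{\frac{1}{437} - 360887} = \frac{\left(77 + 693842\right) + 363369}{- \frac{157707618}{437}} = \left(693919 + 363369\right) \left(- \frac{437}{157707618}\right) = 1057288 \left(- \frac{437}{157707618}\right) = - \frac{231017428}{78853809}$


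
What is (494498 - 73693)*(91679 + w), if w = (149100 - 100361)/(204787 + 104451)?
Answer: 11930107620089505/309238 ≈ 3.8579e+10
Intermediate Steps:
w = 48739/309238 ≈ 0.15761
(494498 - 73693)*(91679 + w) = (494498 - 73693)*(91679 + 48739/309238) = 420805*(28350679341/309238) = 11930107620089505/309238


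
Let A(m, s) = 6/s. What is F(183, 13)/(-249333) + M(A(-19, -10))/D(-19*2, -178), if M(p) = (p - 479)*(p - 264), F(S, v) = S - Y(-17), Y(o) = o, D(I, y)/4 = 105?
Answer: 18833816821/62333250 ≈ 302.15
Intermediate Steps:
D(I, y) = 420 (D(I, y) = 4*105 = 420)
F(S, v) = 17 + S (F(S, v) = S - 1*(-17) = S + 17 = 17 + S)
M(p) = (-479 + p)*(-264 + p)
F(183, 13)/(-249333) + M(A(-19, -10))/D(-19*2, -178) = (17 + 183)/(-249333) + (126456 + (6/(-10))² - 4458/(-10))/420 = 200*(-1/249333) + (126456 + (6*(-⅒))² - 4458*(-1)/10)*(1/420) = -200/249333 + (126456 + (-⅗)² - 743*(-⅗))*(1/420) = -200/249333 + (126456 + 9/25 + 2229/5)*(1/420) = -200/249333 + (3172554/25)*(1/420) = -200/249333 + 75537/250 = 18833816821/62333250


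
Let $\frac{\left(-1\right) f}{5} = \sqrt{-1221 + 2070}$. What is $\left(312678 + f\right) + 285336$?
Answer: $598014 - 5 \sqrt{849} \approx 5.9787 \cdot 10^{5}$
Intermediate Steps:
$f = - 5 \sqrt{849}$ ($f = - 5 \sqrt{-1221 + 2070} = - 5 \sqrt{849} \approx -145.69$)
$\left(312678 + f\right) + 285336 = \left(312678 - 5 \sqrt{849}\right) + 285336 = 598014 - 5 \sqrt{849}$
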